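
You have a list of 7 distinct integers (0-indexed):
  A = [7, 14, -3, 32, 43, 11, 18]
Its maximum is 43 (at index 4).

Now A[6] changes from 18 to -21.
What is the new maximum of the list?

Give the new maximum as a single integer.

Answer: 43

Derivation:
Old max = 43 (at index 4)
Change: A[6] 18 -> -21
Changed element was NOT the old max.
  New max = max(old_max, new_val) = max(43, -21) = 43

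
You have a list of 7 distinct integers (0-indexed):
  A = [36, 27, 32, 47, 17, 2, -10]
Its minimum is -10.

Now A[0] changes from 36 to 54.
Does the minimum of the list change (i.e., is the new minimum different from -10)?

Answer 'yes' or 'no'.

Old min = -10
Change: A[0] 36 -> 54
Changed element was NOT the min; min changes only if 54 < -10.
New min = -10; changed? no

Answer: no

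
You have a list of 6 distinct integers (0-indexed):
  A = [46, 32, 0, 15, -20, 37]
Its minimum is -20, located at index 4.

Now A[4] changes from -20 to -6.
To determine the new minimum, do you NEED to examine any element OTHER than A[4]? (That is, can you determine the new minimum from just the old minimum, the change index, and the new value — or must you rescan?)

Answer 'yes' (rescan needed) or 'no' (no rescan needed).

Answer: yes

Derivation:
Old min = -20 at index 4
Change at index 4: -20 -> -6
Index 4 WAS the min and new value -6 > old min -20. Must rescan other elements to find the new min.
Needs rescan: yes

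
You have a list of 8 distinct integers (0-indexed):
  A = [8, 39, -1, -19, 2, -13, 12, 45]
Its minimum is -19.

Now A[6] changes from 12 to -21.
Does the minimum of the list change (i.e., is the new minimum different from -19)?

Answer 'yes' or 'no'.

Answer: yes

Derivation:
Old min = -19
Change: A[6] 12 -> -21
Changed element was NOT the min; min changes only if -21 < -19.
New min = -21; changed? yes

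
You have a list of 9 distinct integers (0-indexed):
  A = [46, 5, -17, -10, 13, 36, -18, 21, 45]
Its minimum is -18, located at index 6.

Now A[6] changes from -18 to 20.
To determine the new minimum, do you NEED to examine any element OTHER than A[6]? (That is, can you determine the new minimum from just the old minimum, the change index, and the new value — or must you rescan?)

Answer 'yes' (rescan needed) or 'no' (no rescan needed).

Old min = -18 at index 6
Change at index 6: -18 -> 20
Index 6 WAS the min and new value 20 > old min -18. Must rescan other elements to find the new min.
Needs rescan: yes

Answer: yes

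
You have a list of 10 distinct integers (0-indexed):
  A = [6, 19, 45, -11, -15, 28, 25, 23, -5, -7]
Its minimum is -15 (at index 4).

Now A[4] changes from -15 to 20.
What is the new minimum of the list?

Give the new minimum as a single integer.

Answer: -11

Derivation:
Old min = -15 (at index 4)
Change: A[4] -15 -> 20
Changed element WAS the min. Need to check: is 20 still <= all others?
  Min of remaining elements: -11
  New min = min(20, -11) = -11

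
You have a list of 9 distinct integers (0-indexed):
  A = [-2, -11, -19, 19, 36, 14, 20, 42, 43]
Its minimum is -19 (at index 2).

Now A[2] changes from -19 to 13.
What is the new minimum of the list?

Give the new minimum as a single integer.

Answer: -11

Derivation:
Old min = -19 (at index 2)
Change: A[2] -19 -> 13
Changed element WAS the min. Need to check: is 13 still <= all others?
  Min of remaining elements: -11
  New min = min(13, -11) = -11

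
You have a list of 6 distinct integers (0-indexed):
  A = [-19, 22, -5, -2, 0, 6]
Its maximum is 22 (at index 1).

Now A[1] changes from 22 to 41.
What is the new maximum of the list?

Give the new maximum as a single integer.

Answer: 41

Derivation:
Old max = 22 (at index 1)
Change: A[1] 22 -> 41
Changed element WAS the max -> may need rescan.
  Max of remaining elements: 6
  New max = max(41, 6) = 41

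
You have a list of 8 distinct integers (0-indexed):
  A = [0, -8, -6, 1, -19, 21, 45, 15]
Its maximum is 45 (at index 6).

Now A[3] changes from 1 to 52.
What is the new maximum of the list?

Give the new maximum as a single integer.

Old max = 45 (at index 6)
Change: A[3] 1 -> 52
Changed element was NOT the old max.
  New max = max(old_max, new_val) = max(45, 52) = 52

Answer: 52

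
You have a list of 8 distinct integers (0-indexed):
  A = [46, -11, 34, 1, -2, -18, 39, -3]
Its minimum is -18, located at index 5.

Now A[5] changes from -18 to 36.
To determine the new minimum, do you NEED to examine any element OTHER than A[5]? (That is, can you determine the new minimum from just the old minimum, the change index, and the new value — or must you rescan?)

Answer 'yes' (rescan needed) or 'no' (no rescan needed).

Old min = -18 at index 5
Change at index 5: -18 -> 36
Index 5 WAS the min and new value 36 > old min -18. Must rescan other elements to find the new min.
Needs rescan: yes

Answer: yes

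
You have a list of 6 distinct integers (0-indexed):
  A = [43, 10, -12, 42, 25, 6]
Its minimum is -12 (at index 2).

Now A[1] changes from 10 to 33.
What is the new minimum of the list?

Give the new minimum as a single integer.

Old min = -12 (at index 2)
Change: A[1] 10 -> 33
Changed element was NOT the old min.
  New min = min(old_min, new_val) = min(-12, 33) = -12

Answer: -12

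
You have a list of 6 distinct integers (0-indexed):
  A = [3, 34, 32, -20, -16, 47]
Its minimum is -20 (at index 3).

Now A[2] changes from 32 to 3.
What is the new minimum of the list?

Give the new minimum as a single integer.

Old min = -20 (at index 3)
Change: A[2] 32 -> 3
Changed element was NOT the old min.
  New min = min(old_min, new_val) = min(-20, 3) = -20

Answer: -20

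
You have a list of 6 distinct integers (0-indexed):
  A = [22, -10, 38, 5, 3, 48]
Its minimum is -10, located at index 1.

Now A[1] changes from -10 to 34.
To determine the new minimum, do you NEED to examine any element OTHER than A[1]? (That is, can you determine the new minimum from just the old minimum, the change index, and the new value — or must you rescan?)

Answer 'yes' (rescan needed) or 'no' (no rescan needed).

Old min = -10 at index 1
Change at index 1: -10 -> 34
Index 1 WAS the min and new value 34 > old min -10. Must rescan other elements to find the new min.
Needs rescan: yes

Answer: yes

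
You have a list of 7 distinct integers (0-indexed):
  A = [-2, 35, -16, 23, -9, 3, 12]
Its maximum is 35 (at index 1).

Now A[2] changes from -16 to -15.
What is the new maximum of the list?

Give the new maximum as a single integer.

Old max = 35 (at index 1)
Change: A[2] -16 -> -15
Changed element was NOT the old max.
  New max = max(old_max, new_val) = max(35, -15) = 35

Answer: 35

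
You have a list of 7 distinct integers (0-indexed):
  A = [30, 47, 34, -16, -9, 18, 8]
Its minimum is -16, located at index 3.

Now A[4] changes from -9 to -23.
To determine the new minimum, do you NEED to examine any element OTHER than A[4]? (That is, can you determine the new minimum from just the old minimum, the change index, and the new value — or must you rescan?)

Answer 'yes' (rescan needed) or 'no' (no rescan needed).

Old min = -16 at index 3
Change at index 4: -9 -> -23
Index 4 was NOT the min. New min = min(-16, -23). No rescan of other elements needed.
Needs rescan: no

Answer: no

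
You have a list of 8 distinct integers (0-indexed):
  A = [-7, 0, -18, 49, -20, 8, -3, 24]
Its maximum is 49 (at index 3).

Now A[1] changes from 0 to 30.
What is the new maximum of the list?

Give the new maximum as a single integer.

Old max = 49 (at index 3)
Change: A[1] 0 -> 30
Changed element was NOT the old max.
  New max = max(old_max, new_val) = max(49, 30) = 49

Answer: 49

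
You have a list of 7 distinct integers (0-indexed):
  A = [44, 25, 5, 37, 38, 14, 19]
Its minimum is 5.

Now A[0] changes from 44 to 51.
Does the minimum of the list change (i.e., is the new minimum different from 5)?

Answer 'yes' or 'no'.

Old min = 5
Change: A[0] 44 -> 51
Changed element was NOT the min; min changes only if 51 < 5.
New min = 5; changed? no

Answer: no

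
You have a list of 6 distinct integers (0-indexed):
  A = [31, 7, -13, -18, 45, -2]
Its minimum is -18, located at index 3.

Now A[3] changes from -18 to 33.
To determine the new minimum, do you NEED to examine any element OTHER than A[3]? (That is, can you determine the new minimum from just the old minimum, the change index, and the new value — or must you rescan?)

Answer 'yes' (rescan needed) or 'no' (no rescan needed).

Answer: yes

Derivation:
Old min = -18 at index 3
Change at index 3: -18 -> 33
Index 3 WAS the min and new value 33 > old min -18. Must rescan other elements to find the new min.
Needs rescan: yes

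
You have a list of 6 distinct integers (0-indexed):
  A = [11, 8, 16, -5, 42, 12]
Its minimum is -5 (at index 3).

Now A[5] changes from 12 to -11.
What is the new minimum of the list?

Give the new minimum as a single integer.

Answer: -11

Derivation:
Old min = -5 (at index 3)
Change: A[5] 12 -> -11
Changed element was NOT the old min.
  New min = min(old_min, new_val) = min(-5, -11) = -11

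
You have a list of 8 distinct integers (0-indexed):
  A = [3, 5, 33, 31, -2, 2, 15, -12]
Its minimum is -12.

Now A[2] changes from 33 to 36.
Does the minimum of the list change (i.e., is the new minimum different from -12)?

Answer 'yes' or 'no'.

Old min = -12
Change: A[2] 33 -> 36
Changed element was NOT the min; min changes only if 36 < -12.
New min = -12; changed? no

Answer: no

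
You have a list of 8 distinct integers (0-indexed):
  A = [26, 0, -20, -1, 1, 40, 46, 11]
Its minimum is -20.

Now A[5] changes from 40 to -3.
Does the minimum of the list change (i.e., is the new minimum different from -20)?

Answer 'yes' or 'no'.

Old min = -20
Change: A[5] 40 -> -3
Changed element was NOT the min; min changes only if -3 < -20.
New min = -20; changed? no

Answer: no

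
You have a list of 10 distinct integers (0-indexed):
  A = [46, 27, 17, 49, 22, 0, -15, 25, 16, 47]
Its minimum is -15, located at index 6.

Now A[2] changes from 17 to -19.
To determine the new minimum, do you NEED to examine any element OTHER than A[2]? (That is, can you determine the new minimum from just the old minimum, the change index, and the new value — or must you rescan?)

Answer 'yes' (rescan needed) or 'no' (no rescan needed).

Old min = -15 at index 6
Change at index 2: 17 -> -19
Index 2 was NOT the min. New min = min(-15, -19). No rescan of other elements needed.
Needs rescan: no

Answer: no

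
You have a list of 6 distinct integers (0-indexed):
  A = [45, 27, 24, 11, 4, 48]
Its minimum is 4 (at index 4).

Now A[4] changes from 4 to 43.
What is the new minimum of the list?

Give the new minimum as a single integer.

Answer: 11

Derivation:
Old min = 4 (at index 4)
Change: A[4] 4 -> 43
Changed element WAS the min. Need to check: is 43 still <= all others?
  Min of remaining elements: 11
  New min = min(43, 11) = 11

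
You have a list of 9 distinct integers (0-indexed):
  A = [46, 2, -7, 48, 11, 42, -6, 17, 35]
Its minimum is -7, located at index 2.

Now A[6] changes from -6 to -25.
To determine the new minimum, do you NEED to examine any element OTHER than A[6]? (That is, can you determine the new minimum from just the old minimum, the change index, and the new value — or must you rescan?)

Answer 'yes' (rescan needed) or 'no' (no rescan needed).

Old min = -7 at index 2
Change at index 6: -6 -> -25
Index 6 was NOT the min. New min = min(-7, -25). No rescan of other elements needed.
Needs rescan: no

Answer: no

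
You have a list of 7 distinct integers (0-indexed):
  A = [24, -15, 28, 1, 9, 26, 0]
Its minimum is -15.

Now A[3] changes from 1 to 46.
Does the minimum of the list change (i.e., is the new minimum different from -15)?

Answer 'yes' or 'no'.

Old min = -15
Change: A[3] 1 -> 46
Changed element was NOT the min; min changes only if 46 < -15.
New min = -15; changed? no

Answer: no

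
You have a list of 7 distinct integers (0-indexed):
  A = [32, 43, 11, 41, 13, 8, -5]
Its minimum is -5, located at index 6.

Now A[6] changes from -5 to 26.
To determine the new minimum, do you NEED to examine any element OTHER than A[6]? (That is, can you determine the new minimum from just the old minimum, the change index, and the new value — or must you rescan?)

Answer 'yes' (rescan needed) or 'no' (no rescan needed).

Answer: yes

Derivation:
Old min = -5 at index 6
Change at index 6: -5 -> 26
Index 6 WAS the min and new value 26 > old min -5. Must rescan other elements to find the new min.
Needs rescan: yes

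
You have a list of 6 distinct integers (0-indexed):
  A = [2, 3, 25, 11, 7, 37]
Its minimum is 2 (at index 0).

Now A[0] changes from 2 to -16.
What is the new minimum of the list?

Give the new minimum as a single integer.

Old min = 2 (at index 0)
Change: A[0] 2 -> -16
Changed element WAS the min. Need to check: is -16 still <= all others?
  Min of remaining elements: 3
  New min = min(-16, 3) = -16

Answer: -16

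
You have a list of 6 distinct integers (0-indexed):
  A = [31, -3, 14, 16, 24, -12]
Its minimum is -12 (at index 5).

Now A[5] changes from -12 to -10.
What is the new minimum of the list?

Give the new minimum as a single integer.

Answer: -10

Derivation:
Old min = -12 (at index 5)
Change: A[5] -12 -> -10
Changed element WAS the min. Need to check: is -10 still <= all others?
  Min of remaining elements: -3
  New min = min(-10, -3) = -10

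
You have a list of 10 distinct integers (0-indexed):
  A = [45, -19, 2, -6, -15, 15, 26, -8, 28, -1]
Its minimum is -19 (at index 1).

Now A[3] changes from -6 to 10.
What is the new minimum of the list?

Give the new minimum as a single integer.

Answer: -19

Derivation:
Old min = -19 (at index 1)
Change: A[3] -6 -> 10
Changed element was NOT the old min.
  New min = min(old_min, new_val) = min(-19, 10) = -19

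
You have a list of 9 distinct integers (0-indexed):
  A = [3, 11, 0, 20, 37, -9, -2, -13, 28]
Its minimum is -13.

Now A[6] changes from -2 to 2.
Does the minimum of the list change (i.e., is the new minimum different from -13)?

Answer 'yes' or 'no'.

Old min = -13
Change: A[6] -2 -> 2
Changed element was NOT the min; min changes only if 2 < -13.
New min = -13; changed? no

Answer: no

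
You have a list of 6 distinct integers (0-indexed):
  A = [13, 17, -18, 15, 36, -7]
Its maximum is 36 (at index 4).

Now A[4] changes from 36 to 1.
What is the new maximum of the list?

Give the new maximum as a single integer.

Answer: 17

Derivation:
Old max = 36 (at index 4)
Change: A[4] 36 -> 1
Changed element WAS the max -> may need rescan.
  Max of remaining elements: 17
  New max = max(1, 17) = 17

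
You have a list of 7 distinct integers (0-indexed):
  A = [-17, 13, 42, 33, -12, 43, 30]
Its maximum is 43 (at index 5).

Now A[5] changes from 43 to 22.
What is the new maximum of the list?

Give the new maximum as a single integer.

Old max = 43 (at index 5)
Change: A[5] 43 -> 22
Changed element WAS the max -> may need rescan.
  Max of remaining elements: 42
  New max = max(22, 42) = 42

Answer: 42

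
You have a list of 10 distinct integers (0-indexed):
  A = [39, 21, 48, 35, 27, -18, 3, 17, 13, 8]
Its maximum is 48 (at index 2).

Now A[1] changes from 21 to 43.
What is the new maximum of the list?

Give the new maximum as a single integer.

Answer: 48

Derivation:
Old max = 48 (at index 2)
Change: A[1] 21 -> 43
Changed element was NOT the old max.
  New max = max(old_max, new_val) = max(48, 43) = 48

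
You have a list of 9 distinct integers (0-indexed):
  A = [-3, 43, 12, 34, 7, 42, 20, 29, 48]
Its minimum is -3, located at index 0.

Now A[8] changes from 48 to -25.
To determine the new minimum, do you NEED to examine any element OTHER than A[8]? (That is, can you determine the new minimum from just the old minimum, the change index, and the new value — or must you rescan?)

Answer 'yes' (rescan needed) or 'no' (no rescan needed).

Old min = -3 at index 0
Change at index 8: 48 -> -25
Index 8 was NOT the min. New min = min(-3, -25). No rescan of other elements needed.
Needs rescan: no

Answer: no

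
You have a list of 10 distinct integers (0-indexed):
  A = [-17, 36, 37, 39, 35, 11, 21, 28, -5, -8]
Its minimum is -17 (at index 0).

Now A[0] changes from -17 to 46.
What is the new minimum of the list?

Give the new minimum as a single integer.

Old min = -17 (at index 0)
Change: A[0] -17 -> 46
Changed element WAS the min. Need to check: is 46 still <= all others?
  Min of remaining elements: -8
  New min = min(46, -8) = -8

Answer: -8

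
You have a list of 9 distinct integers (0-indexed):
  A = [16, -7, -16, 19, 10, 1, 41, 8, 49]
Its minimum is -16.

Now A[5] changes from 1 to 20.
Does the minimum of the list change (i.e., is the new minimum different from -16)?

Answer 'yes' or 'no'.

Old min = -16
Change: A[5] 1 -> 20
Changed element was NOT the min; min changes only if 20 < -16.
New min = -16; changed? no

Answer: no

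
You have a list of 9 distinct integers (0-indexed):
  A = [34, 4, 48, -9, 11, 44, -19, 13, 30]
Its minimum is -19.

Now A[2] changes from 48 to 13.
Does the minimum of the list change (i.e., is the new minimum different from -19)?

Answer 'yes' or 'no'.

Old min = -19
Change: A[2] 48 -> 13
Changed element was NOT the min; min changes only if 13 < -19.
New min = -19; changed? no

Answer: no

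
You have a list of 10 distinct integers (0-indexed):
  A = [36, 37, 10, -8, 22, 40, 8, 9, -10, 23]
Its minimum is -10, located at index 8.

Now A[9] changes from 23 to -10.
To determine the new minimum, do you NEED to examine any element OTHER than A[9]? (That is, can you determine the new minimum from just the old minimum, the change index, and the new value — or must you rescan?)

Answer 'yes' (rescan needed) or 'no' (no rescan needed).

Old min = -10 at index 8
Change at index 9: 23 -> -10
Index 9 was NOT the min. New min = min(-10, -10). No rescan of other elements needed.
Needs rescan: no

Answer: no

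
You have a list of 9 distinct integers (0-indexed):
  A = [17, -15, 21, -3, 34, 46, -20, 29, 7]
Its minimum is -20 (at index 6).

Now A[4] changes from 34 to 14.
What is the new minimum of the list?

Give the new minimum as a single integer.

Old min = -20 (at index 6)
Change: A[4] 34 -> 14
Changed element was NOT the old min.
  New min = min(old_min, new_val) = min(-20, 14) = -20

Answer: -20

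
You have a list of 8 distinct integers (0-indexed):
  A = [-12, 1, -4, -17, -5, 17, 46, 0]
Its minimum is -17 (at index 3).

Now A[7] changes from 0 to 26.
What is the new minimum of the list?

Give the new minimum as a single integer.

Old min = -17 (at index 3)
Change: A[7] 0 -> 26
Changed element was NOT the old min.
  New min = min(old_min, new_val) = min(-17, 26) = -17

Answer: -17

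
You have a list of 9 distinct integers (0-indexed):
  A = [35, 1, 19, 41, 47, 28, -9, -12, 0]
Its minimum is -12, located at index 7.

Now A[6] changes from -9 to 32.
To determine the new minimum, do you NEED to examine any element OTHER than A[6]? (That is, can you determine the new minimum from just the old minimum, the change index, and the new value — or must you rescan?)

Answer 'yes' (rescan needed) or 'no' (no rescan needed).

Old min = -12 at index 7
Change at index 6: -9 -> 32
Index 6 was NOT the min. New min = min(-12, 32). No rescan of other elements needed.
Needs rescan: no

Answer: no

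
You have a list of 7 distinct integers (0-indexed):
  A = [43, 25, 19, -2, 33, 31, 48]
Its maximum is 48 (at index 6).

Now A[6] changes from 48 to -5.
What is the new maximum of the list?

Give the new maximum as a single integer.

Old max = 48 (at index 6)
Change: A[6] 48 -> -5
Changed element WAS the max -> may need rescan.
  Max of remaining elements: 43
  New max = max(-5, 43) = 43

Answer: 43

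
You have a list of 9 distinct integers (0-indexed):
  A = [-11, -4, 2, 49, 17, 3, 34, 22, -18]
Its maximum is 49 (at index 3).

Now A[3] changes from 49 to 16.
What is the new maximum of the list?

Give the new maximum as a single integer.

Answer: 34

Derivation:
Old max = 49 (at index 3)
Change: A[3] 49 -> 16
Changed element WAS the max -> may need rescan.
  Max of remaining elements: 34
  New max = max(16, 34) = 34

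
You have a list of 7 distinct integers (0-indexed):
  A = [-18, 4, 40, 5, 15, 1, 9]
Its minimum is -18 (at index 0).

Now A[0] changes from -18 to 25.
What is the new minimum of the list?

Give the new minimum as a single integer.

Old min = -18 (at index 0)
Change: A[0] -18 -> 25
Changed element WAS the min. Need to check: is 25 still <= all others?
  Min of remaining elements: 1
  New min = min(25, 1) = 1

Answer: 1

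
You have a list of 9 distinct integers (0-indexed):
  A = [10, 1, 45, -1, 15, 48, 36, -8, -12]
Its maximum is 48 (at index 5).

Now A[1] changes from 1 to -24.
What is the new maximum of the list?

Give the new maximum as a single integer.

Answer: 48

Derivation:
Old max = 48 (at index 5)
Change: A[1] 1 -> -24
Changed element was NOT the old max.
  New max = max(old_max, new_val) = max(48, -24) = 48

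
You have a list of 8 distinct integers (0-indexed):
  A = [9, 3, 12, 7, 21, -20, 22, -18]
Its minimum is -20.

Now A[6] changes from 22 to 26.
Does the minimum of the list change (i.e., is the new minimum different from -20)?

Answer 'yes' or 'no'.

Old min = -20
Change: A[6] 22 -> 26
Changed element was NOT the min; min changes only if 26 < -20.
New min = -20; changed? no

Answer: no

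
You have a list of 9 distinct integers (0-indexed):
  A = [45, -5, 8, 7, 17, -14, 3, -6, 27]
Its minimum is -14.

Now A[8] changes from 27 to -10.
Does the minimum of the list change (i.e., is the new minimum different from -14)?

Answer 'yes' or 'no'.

Answer: no

Derivation:
Old min = -14
Change: A[8] 27 -> -10
Changed element was NOT the min; min changes only if -10 < -14.
New min = -14; changed? no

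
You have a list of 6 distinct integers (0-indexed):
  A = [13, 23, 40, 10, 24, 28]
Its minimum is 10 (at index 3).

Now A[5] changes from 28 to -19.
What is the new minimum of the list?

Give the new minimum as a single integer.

Answer: -19

Derivation:
Old min = 10 (at index 3)
Change: A[5] 28 -> -19
Changed element was NOT the old min.
  New min = min(old_min, new_val) = min(10, -19) = -19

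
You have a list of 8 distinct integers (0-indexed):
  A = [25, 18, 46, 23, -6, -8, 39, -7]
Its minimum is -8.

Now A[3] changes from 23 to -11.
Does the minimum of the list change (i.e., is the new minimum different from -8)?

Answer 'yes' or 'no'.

Old min = -8
Change: A[3] 23 -> -11
Changed element was NOT the min; min changes only if -11 < -8.
New min = -11; changed? yes

Answer: yes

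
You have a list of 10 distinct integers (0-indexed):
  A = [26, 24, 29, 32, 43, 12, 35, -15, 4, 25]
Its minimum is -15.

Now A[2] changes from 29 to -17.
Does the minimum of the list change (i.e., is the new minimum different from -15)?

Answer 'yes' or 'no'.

Old min = -15
Change: A[2] 29 -> -17
Changed element was NOT the min; min changes only if -17 < -15.
New min = -17; changed? yes

Answer: yes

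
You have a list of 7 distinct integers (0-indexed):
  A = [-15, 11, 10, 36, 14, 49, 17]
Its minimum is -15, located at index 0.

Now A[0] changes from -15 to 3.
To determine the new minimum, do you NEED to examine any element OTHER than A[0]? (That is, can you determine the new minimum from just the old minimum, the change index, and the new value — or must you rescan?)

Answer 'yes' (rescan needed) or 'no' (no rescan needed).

Old min = -15 at index 0
Change at index 0: -15 -> 3
Index 0 WAS the min and new value 3 > old min -15. Must rescan other elements to find the new min.
Needs rescan: yes

Answer: yes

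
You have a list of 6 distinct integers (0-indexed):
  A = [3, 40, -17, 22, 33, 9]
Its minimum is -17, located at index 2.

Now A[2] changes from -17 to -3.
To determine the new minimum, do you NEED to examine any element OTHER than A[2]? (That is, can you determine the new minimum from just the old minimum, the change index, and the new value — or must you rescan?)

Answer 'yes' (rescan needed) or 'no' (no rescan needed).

Answer: yes

Derivation:
Old min = -17 at index 2
Change at index 2: -17 -> -3
Index 2 WAS the min and new value -3 > old min -17. Must rescan other elements to find the new min.
Needs rescan: yes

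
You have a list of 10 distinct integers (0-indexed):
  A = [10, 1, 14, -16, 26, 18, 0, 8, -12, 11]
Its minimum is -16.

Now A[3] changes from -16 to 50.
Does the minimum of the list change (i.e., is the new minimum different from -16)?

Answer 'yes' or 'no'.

Old min = -16
Change: A[3] -16 -> 50
Changed element was the min; new min must be rechecked.
New min = -12; changed? yes

Answer: yes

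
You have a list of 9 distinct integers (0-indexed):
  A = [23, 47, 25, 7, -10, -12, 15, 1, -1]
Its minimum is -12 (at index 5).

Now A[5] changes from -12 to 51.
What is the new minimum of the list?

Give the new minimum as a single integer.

Answer: -10

Derivation:
Old min = -12 (at index 5)
Change: A[5] -12 -> 51
Changed element WAS the min. Need to check: is 51 still <= all others?
  Min of remaining elements: -10
  New min = min(51, -10) = -10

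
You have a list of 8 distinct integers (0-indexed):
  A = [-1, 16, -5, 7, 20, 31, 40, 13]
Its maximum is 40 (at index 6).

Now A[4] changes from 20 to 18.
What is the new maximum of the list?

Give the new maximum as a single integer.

Old max = 40 (at index 6)
Change: A[4] 20 -> 18
Changed element was NOT the old max.
  New max = max(old_max, new_val) = max(40, 18) = 40

Answer: 40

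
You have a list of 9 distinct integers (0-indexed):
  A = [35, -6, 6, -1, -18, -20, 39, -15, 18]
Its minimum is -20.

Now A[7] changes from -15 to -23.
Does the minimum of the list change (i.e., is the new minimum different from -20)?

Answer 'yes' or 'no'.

Answer: yes

Derivation:
Old min = -20
Change: A[7] -15 -> -23
Changed element was NOT the min; min changes only if -23 < -20.
New min = -23; changed? yes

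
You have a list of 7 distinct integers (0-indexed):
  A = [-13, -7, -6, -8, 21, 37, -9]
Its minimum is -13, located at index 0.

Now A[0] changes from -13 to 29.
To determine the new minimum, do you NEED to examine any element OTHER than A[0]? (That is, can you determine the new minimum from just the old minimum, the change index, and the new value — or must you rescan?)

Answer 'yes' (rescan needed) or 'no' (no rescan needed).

Answer: yes

Derivation:
Old min = -13 at index 0
Change at index 0: -13 -> 29
Index 0 WAS the min and new value 29 > old min -13. Must rescan other elements to find the new min.
Needs rescan: yes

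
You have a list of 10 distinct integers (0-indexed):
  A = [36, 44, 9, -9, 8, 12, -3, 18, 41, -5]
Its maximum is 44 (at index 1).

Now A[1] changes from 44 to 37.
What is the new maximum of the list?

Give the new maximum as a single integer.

Old max = 44 (at index 1)
Change: A[1] 44 -> 37
Changed element WAS the max -> may need rescan.
  Max of remaining elements: 41
  New max = max(37, 41) = 41

Answer: 41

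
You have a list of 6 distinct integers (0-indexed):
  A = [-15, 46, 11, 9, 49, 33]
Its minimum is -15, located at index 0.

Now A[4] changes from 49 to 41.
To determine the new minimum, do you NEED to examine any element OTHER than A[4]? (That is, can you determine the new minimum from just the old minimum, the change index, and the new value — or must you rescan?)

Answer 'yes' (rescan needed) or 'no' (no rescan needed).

Old min = -15 at index 0
Change at index 4: 49 -> 41
Index 4 was NOT the min. New min = min(-15, 41). No rescan of other elements needed.
Needs rescan: no

Answer: no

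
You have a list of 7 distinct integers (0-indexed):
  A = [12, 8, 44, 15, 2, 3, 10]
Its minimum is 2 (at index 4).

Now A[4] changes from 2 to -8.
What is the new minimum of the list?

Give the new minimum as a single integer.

Answer: -8

Derivation:
Old min = 2 (at index 4)
Change: A[4] 2 -> -8
Changed element WAS the min. Need to check: is -8 still <= all others?
  Min of remaining elements: 3
  New min = min(-8, 3) = -8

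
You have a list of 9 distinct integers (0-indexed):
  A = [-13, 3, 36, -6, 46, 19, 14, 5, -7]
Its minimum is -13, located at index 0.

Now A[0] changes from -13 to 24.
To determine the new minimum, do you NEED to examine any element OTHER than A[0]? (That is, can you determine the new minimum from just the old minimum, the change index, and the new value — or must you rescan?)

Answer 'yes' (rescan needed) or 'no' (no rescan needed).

Old min = -13 at index 0
Change at index 0: -13 -> 24
Index 0 WAS the min and new value 24 > old min -13. Must rescan other elements to find the new min.
Needs rescan: yes

Answer: yes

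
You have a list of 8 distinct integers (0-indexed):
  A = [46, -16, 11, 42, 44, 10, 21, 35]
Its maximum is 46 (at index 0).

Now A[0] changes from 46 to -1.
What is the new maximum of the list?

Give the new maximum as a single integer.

Old max = 46 (at index 0)
Change: A[0] 46 -> -1
Changed element WAS the max -> may need rescan.
  Max of remaining elements: 44
  New max = max(-1, 44) = 44

Answer: 44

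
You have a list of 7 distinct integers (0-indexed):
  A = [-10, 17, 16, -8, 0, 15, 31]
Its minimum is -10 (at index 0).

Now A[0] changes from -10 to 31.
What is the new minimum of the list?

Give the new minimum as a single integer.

Answer: -8

Derivation:
Old min = -10 (at index 0)
Change: A[0] -10 -> 31
Changed element WAS the min. Need to check: is 31 still <= all others?
  Min of remaining elements: -8
  New min = min(31, -8) = -8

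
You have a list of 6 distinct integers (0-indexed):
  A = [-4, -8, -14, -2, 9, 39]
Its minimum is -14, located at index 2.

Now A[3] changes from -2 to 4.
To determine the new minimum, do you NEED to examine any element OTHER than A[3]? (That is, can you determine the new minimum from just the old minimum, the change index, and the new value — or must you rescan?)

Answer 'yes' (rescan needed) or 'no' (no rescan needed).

Answer: no

Derivation:
Old min = -14 at index 2
Change at index 3: -2 -> 4
Index 3 was NOT the min. New min = min(-14, 4). No rescan of other elements needed.
Needs rescan: no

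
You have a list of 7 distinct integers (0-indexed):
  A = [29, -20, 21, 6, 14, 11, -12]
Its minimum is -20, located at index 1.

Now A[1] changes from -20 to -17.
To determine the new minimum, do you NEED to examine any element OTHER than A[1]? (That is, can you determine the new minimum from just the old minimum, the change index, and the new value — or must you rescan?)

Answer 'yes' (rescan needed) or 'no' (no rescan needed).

Old min = -20 at index 1
Change at index 1: -20 -> -17
Index 1 WAS the min and new value -17 > old min -20. Must rescan other elements to find the new min.
Needs rescan: yes

Answer: yes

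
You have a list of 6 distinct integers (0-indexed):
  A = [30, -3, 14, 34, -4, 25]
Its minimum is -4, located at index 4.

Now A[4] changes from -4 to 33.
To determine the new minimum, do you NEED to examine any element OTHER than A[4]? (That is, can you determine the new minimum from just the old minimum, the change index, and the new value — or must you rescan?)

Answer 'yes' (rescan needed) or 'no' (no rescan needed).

Answer: yes

Derivation:
Old min = -4 at index 4
Change at index 4: -4 -> 33
Index 4 WAS the min and new value 33 > old min -4. Must rescan other elements to find the new min.
Needs rescan: yes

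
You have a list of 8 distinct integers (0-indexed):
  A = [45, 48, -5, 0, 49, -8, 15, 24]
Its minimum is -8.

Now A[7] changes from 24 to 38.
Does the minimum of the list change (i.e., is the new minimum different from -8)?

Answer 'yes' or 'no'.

Answer: no

Derivation:
Old min = -8
Change: A[7] 24 -> 38
Changed element was NOT the min; min changes only if 38 < -8.
New min = -8; changed? no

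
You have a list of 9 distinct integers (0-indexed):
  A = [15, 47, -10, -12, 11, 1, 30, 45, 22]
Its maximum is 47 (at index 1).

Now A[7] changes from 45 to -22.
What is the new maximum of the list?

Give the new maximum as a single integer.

Answer: 47

Derivation:
Old max = 47 (at index 1)
Change: A[7] 45 -> -22
Changed element was NOT the old max.
  New max = max(old_max, new_val) = max(47, -22) = 47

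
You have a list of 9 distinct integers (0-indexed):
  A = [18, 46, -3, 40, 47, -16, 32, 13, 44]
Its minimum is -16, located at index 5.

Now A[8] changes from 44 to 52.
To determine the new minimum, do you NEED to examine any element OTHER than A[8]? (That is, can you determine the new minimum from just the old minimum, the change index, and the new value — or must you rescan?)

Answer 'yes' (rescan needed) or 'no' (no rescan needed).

Answer: no

Derivation:
Old min = -16 at index 5
Change at index 8: 44 -> 52
Index 8 was NOT the min. New min = min(-16, 52). No rescan of other elements needed.
Needs rescan: no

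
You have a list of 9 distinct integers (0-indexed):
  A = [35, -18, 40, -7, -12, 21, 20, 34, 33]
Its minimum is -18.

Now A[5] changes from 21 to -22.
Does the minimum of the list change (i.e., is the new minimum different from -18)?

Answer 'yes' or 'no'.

Old min = -18
Change: A[5] 21 -> -22
Changed element was NOT the min; min changes only if -22 < -18.
New min = -22; changed? yes

Answer: yes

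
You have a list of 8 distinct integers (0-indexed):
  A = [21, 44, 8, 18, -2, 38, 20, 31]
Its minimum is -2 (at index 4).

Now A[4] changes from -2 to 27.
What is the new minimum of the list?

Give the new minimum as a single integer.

Old min = -2 (at index 4)
Change: A[4] -2 -> 27
Changed element WAS the min. Need to check: is 27 still <= all others?
  Min of remaining elements: 8
  New min = min(27, 8) = 8

Answer: 8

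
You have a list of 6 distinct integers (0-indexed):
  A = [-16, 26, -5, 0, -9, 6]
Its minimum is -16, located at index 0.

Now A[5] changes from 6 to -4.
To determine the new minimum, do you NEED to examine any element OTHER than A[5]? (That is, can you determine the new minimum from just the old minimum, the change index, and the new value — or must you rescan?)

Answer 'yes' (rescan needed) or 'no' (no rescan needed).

Old min = -16 at index 0
Change at index 5: 6 -> -4
Index 5 was NOT the min. New min = min(-16, -4). No rescan of other elements needed.
Needs rescan: no

Answer: no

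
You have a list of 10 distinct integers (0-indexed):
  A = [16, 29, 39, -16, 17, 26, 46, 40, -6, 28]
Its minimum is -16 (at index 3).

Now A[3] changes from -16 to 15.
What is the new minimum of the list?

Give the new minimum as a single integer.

Answer: -6

Derivation:
Old min = -16 (at index 3)
Change: A[3] -16 -> 15
Changed element WAS the min. Need to check: is 15 still <= all others?
  Min of remaining elements: -6
  New min = min(15, -6) = -6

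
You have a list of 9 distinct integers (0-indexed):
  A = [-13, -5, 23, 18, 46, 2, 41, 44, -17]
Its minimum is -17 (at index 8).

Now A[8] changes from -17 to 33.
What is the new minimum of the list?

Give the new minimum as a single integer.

Old min = -17 (at index 8)
Change: A[8] -17 -> 33
Changed element WAS the min. Need to check: is 33 still <= all others?
  Min of remaining elements: -13
  New min = min(33, -13) = -13

Answer: -13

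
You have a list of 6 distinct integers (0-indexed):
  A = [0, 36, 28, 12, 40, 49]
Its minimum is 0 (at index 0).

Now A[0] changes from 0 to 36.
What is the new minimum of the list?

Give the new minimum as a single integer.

Old min = 0 (at index 0)
Change: A[0] 0 -> 36
Changed element WAS the min. Need to check: is 36 still <= all others?
  Min of remaining elements: 12
  New min = min(36, 12) = 12

Answer: 12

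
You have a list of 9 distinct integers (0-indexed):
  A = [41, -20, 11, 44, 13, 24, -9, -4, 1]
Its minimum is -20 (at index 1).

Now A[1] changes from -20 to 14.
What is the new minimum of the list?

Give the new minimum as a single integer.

Answer: -9

Derivation:
Old min = -20 (at index 1)
Change: A[1] -20 -> 14
Changed element WAS the min. Need to check: is 14 still <= all others?
  Min of remaining elements: -9
  New min = min(14, -9) = -9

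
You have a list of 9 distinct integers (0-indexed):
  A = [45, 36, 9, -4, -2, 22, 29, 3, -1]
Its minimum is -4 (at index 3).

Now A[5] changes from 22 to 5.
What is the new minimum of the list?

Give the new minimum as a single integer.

Answer: -4

Derivation:
Old min = -4 (at index 3)
Change: A[5] 22 -> 5
Changed element was NOT the old min.
  New min = min(old_min, new_val) = min(-4, 5) = -4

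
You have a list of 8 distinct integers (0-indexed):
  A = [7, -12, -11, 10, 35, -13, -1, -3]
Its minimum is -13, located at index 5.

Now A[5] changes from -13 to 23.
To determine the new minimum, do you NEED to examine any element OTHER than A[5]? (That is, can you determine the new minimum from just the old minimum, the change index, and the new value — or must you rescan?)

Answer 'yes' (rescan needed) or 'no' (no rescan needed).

Old min = -13 at index 5
Change at index 5: -13 -> 23
Index 5 WAS the min and new value 23 > old min -13. Must rescan other elements to find the new min.
Needs rescan: yes

Answer: yes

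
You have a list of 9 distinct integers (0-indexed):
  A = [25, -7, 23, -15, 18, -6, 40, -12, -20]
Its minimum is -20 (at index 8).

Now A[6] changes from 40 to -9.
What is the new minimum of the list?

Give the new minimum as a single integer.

Old min = -20 (at index 8)
Change: A[6] 40 -> -9
Changed element was NOT the old min.
  New min = min(old_min, new_val) = min(-20, -9) = -20

Answer: -20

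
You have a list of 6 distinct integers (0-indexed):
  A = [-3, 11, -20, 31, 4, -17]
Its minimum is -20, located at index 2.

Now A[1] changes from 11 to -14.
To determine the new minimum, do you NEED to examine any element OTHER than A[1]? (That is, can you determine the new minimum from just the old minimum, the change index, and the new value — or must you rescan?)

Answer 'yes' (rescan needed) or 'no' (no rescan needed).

Answer: no

Derivation:
Old min = -20 at index 2
Change at index 1: 11 -> -14
Index 1 was NOT the min. New min = min(-20, -14). No rescan of other elements needed.
Needs rescan: no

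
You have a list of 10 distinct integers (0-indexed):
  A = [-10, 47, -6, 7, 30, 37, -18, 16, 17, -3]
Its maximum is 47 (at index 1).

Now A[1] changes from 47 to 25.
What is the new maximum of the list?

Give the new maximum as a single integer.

Old max = 47 (at index 1)
Change: A[1] 47 -> 25
Changed element WAS the max -> may need rescan.
  Max of remaining elements: 37
  New max = max(25, 37) = 37

Answer: 37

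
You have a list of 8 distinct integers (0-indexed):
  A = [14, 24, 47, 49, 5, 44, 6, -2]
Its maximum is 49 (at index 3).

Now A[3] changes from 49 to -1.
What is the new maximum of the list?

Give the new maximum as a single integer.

Old max = 49 (at index 3)
Change: A[3] 49 -> -1
Changed element WAS the max -> may need rescan.
  Max of remaining elements: 47
  New max = max(-1, 47) = 47

Answer: 47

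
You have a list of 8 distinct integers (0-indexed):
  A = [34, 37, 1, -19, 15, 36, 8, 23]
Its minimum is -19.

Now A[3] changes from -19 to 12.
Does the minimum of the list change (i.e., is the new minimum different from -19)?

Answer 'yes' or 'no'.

Answer: yes

Derivation:
Old min = -19
Change: A[3] -19 -> 12
Changed element was the min; new min must be rechecked.
New min = 1; changed? yes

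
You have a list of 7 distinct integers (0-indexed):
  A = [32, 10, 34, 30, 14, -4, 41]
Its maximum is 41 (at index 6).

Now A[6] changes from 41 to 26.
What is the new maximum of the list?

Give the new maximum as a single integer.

Old max = 41 (at index 6)
Change: A[6] 41 -> 26
Changed element WAS the max -> may need rescan.
  Max of remaining elements: 34
  New max = max(26, 34) = 34

Answer: 34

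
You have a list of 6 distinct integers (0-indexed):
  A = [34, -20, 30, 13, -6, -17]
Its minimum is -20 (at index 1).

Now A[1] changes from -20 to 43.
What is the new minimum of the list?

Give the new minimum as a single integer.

Old min = -20 (at index 1)
Change: A[1] -20 -> 43
Changed element WAS the min. Need to check: is 43 still <= all others?
  Min of remaining elements: -17
  New min = min(43, -17) = -17

Answer: -17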